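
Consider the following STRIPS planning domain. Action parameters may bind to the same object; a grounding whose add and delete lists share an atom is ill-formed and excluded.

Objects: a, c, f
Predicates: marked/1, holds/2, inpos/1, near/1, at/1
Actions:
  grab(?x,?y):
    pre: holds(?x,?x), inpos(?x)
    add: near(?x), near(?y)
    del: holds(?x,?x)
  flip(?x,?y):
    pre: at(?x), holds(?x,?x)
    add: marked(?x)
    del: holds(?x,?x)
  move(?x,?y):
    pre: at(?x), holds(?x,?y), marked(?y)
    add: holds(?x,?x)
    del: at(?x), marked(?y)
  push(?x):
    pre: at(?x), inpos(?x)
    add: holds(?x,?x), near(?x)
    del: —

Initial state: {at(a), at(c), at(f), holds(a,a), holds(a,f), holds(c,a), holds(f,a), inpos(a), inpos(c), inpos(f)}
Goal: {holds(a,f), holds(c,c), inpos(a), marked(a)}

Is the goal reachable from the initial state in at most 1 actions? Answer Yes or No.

1. flip(a,a)  →  {at(a), at(c), at(f), holds(a,f), holds(c,a), holds(f,a), inpos(a), inpos(c), inpos(f), marked(a)}
2. push(c)  →  {at(a), at(c), at(f), holds(a,f), holds(c,a), holds(c,c), holds(f,a), inpos(a), inpos(c), inpos(f), marked(a), near(c)}
optimal plan length = 2; 2 > 1

No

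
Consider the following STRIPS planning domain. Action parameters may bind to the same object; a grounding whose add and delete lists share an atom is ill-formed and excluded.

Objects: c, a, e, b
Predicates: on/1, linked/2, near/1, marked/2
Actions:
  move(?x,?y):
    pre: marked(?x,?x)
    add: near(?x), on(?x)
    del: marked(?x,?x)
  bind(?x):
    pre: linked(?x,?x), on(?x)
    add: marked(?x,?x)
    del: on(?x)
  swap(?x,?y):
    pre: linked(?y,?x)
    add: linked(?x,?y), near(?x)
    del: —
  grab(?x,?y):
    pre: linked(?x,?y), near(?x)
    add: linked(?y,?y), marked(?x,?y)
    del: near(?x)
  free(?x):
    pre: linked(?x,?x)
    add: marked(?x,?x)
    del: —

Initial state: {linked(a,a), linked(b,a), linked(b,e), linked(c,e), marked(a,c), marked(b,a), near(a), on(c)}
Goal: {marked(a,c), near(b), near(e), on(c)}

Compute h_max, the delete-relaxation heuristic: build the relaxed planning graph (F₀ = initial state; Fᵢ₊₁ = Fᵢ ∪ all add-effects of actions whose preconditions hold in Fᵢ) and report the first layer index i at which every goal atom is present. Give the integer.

F0 = init (8 atoms)
F1 = F0 ∪ {linked(a,b), linked(e,b), linked(e,c), marked(a,a), near(e)}  (13 atoms)
F2 = F1 ∪ {linked(b,b), linked(c,c), marked(a,b), marked(e,b), marked(e,c), near(b), near(c), on(a)}  (21 atoms)
goal ⊆ F2  ⇒  h_max = 2

2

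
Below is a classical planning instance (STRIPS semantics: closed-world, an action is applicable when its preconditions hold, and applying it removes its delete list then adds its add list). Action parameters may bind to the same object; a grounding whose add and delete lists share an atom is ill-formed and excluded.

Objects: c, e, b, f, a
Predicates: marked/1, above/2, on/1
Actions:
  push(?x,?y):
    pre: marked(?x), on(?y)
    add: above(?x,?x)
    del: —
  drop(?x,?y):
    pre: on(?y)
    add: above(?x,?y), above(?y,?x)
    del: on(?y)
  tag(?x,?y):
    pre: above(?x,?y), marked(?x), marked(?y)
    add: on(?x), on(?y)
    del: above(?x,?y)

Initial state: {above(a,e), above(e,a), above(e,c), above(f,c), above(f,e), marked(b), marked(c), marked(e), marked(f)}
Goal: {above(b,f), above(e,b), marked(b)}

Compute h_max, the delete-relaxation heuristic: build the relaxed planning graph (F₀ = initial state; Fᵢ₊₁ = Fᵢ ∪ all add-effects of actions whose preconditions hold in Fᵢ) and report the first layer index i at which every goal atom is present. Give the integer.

2

F0 = init (9 atoms)
F1 = F0 ∪ {on(c), on(e), on(f)}  (12 atoms)
F2 = F1 ∪ {above(a,c), above(a,f), above(b,b), above(b,c), above(b,e), above(b,f), above(c,a), above(c,b), above(c,c), above(c,e), above(c,f), above(e,b), above(e,e), above(e,f), above(f,a), above(f,b), above(f,f)}  (29 atoms)
goal ⊆ F2  ⇒  h_max = 2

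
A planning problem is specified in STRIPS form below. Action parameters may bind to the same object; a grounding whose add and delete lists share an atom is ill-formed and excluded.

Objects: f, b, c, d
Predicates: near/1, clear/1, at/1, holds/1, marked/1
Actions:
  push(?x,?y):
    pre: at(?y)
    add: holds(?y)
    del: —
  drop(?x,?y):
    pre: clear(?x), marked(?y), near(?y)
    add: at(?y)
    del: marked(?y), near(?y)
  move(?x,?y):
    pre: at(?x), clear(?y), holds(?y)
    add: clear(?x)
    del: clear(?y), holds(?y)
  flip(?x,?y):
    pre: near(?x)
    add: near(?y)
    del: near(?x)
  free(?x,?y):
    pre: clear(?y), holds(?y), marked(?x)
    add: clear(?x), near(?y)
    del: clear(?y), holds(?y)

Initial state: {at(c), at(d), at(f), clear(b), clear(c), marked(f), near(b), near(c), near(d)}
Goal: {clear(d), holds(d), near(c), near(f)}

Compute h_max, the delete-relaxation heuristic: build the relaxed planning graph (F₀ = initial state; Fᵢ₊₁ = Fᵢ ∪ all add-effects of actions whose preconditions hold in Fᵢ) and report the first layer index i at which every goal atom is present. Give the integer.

F0 = init (9 atoms)
F1 = F0 ∪ {holds(c), holds(d), holds(f), near(f)}  (13 atoms)
F2 = F1 ∪ {clear(d), clear(f)}  (15 atoms)
goal ⊆ F2  ⇒  h_max = 2

2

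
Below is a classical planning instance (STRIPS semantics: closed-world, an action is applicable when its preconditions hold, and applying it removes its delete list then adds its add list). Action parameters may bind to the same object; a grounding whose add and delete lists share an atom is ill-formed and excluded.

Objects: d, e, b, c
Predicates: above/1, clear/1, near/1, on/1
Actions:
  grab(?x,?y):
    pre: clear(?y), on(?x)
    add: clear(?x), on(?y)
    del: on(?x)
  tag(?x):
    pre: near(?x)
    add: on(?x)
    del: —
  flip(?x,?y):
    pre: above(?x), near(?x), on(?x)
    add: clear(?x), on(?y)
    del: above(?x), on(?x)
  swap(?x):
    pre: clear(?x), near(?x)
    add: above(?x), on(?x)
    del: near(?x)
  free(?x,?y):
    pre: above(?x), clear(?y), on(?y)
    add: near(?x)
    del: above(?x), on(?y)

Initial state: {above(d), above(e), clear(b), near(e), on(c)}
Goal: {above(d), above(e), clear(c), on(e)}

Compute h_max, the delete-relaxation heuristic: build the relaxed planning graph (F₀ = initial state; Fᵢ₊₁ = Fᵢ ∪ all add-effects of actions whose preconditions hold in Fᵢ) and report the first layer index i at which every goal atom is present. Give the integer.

F0 = init (5 atoms)
F1 = F0 ∪ {clear(c), on(b), on(e)}  (8 atoms)
goal ⊆ F1  ⇒  h_max = 1

1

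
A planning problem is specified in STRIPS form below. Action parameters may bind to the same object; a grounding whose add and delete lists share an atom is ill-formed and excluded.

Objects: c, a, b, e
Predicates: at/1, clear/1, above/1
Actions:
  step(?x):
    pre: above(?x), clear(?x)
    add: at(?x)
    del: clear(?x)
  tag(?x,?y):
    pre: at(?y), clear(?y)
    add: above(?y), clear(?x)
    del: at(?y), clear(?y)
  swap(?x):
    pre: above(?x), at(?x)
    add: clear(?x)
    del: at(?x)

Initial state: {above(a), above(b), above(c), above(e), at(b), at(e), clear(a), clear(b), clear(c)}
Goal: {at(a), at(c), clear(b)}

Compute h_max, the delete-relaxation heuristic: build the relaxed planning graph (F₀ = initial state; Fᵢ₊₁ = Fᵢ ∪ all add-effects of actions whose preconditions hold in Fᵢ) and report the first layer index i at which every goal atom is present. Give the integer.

F0 = init (9 atoms)
F1 = F0 ∪ {at(a), at(c), clear(e)}  (12 atoms)
goal ⊆ F1  ⇒  h_max = 1

1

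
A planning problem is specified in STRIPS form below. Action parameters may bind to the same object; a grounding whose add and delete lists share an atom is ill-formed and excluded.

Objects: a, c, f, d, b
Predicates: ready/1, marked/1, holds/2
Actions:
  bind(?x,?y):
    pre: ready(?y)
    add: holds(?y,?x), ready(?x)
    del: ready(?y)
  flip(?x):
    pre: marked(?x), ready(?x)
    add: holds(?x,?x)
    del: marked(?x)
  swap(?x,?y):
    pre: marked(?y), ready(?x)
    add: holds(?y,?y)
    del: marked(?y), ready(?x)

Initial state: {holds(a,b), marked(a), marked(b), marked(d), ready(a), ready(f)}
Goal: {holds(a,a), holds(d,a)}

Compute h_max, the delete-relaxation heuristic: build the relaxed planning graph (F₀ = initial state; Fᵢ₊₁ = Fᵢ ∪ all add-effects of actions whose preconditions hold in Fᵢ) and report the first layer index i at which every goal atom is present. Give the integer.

F0 = init (6 atoms)
F1 = F0 ∪ {holds(a,a), holds(a,c), holds(a,d), holds(a,f), holds(b,b), holds(d,d), holds(f,a), holds(f,b), holds(f,c), holds(f,d), ready(b), ready(c), ready(d)}  (19 atoms)
F2 = F1 ∪ {holds(b,a), holds(b,c), holds(b,d), holds(b,f), holds(c,a), holds(c,b), holds(c,d), holds(c,f), holds(d,a), holds(d,b), holds(d,c), holds(d,f)}  (31 atoms)
goal ⊆ F2  ⇒  h_max = 2

2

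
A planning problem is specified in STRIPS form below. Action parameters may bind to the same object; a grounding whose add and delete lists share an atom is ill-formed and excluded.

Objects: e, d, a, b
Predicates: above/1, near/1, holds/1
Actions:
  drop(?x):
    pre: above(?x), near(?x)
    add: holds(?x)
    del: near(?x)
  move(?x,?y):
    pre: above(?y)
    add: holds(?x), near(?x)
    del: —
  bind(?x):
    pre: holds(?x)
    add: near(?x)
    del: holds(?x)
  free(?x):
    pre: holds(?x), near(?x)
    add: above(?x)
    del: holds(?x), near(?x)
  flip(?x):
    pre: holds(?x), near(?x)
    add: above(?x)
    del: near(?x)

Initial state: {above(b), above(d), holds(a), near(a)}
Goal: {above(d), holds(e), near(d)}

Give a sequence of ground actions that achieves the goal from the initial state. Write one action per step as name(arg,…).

1. move(e,d)  →  {above(b), above(d), holds(a), holds(e), near(a), near(e)}
2. move(d,d)  →  {above(b), above(d), holds(a), holds(d), holds(e), near(a), near(d), near(e)}

move(e,d); move(d,d)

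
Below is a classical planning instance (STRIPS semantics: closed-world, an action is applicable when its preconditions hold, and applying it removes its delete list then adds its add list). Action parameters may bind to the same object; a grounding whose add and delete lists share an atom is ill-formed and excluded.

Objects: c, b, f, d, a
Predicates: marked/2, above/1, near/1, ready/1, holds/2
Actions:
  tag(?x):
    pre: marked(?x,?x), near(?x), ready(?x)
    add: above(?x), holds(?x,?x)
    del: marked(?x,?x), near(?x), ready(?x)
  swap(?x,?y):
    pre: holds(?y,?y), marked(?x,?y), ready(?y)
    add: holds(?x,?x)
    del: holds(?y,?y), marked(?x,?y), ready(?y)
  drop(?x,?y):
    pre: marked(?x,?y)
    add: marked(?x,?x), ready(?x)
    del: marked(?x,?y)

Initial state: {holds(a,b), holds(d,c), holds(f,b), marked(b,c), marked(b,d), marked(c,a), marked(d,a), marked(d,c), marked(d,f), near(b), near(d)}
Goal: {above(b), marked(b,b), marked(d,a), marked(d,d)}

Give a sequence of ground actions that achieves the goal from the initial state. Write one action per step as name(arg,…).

1. drop(b,c)  →  {holds(a,b), holds(d,c), holds(f,b), marked(b,b), marked(b,d), marked(c,a), marked(d,a), marked(d,c), marked(d,f), near(b), near(d), ready(b)}
2. tag(b)  →  {above(b), holds(a,b), holds(b,b), holds(d,c), holds(f,b), marked(b,d), marked(c,a), marked(d,a), marked(d,c), marked(d,f), near(d)}
3. drop(b,d)  →  {above(b), holds(a,b), holds(b,b), holds(d,c), holds(f,b), marked(b,b), marked(c,a), marked(d,a), marked(d,c), marked(d,f), near(d), ready(b)}
4. drop(d,c)  →  {above(b), holds(a,b), holds(b,b), holds(d,c), holds(f,b), marked(b,b), marked(c,a), marked(d,a), marked(d,d), marked(d,f), near(d), ready(b), ready(d)}

drop(b,c); tag(b); drop(b,d); drop(d,c)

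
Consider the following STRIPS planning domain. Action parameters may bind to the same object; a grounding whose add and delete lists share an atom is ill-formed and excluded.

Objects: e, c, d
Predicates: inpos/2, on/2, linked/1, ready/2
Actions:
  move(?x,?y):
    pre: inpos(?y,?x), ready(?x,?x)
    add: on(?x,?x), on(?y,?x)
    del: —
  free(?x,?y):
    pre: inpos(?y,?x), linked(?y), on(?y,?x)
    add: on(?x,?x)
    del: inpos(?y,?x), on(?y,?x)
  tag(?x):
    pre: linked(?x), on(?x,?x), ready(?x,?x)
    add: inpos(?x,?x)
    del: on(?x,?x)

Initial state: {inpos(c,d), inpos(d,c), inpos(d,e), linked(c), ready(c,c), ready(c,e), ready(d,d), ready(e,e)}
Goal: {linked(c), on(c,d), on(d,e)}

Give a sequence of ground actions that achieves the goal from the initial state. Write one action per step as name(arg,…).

move(e,d); move(d,c)

1. move(e,d)  →  {inpos(c,d), inpos(d,c), inpos(d,e), linked(c), on(d,e), on(e,e), ready(c,c), ready(c,e), ready(d,d), ready(e,e)}
2. move(d,c)  →  {inpos(c,d), inpos(d,c), inpos(d,e), linked(c), on(c,d), on(d,d), on(d,e), on(e,e), ready(c,c), ready(c,e), ready(d,d), ready(e,e)}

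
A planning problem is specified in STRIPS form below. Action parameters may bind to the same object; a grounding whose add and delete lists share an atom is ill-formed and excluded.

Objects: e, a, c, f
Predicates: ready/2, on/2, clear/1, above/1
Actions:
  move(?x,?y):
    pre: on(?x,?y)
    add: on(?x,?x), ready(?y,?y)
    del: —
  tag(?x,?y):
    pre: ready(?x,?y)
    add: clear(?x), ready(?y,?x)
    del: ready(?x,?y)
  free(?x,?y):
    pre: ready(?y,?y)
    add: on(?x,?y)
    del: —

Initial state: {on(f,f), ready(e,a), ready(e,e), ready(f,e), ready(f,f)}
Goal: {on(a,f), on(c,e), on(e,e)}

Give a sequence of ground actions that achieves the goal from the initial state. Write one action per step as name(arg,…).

free(e,e); free(a,f); free(c,e)

1. free(e,e)  →  {on(e,e), on(f,f), ready(e,a), ready(e,e), ready(f,e), ready(f,f)}
2. free(a,f)  →  {on(a,f), on(e,e), on(f,f), ready(e,a), ready(e,e), ready(f,e), ready(f,f)}
3. free(c,e)  →  {on(a,f), on(c,e), on(e,e), on(f,f), ready(e,a), ready(e,e), ready(f,e), ready(f,f)}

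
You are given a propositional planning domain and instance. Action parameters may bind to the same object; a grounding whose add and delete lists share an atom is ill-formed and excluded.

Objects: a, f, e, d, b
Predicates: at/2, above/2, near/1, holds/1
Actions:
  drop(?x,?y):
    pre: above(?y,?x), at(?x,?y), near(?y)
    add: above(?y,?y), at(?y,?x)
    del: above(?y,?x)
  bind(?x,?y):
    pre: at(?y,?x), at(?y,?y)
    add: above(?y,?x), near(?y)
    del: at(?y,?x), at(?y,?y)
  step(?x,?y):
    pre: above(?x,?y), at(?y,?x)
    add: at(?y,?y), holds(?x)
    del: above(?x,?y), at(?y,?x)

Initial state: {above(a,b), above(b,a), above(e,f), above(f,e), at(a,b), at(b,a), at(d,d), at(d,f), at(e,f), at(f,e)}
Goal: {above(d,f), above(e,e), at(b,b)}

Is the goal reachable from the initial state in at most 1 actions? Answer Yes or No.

1. bind(f,d)  →  {above(a,b), above(b,a), above(d,f), above(e,f), above(f,e), at(a,b), at(b,a), at(e,f), at(f,e), near(d)}
2. step(a,b)  →  {above(b,a), above(d,f), above(e,f), above(f,e), at(a,b), at(b,b), at(e,f), at(f,e), holds(a), near(d)}
3. step(f,e)  →  {above(b,a), above(d,f), above(e,f), at(a,b), at(b,b), at(e,e), at(f,e), holds(a), holds(f), near(d)}
4. bind(e,e)  →  {above(b,a), above(d,f), above(e,e), above(e,f), at(a,b), at(b,b), at(f,e), holds(a), holds(f), near(d), near(e)}
optimal plan length = 4; 4 > 1

No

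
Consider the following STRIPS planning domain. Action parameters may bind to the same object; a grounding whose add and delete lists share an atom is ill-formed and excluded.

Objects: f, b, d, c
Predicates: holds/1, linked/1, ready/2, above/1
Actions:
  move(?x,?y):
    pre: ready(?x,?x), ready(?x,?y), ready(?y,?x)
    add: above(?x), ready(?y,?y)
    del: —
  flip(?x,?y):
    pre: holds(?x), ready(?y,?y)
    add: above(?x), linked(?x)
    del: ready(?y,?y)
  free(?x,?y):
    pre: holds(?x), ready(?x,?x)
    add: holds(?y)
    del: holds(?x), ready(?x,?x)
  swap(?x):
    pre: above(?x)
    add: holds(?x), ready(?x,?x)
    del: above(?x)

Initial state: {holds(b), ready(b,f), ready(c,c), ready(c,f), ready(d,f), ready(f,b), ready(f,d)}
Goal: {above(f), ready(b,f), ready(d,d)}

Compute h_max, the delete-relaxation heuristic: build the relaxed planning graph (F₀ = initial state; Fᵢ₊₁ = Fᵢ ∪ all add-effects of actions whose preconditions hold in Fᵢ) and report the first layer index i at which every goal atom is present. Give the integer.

F0 = init (7 atoms)
F1 = F0 ∪ {above(b), above(c), linked(b)}  (10 atoms)
F2 = F1 ∪ {holds(c), ready(b,b)}  (12 atoms)
F3 = F2 ∪ {holds(d), holds(f), linked(c), ready(f,f)}  (16 atoms)
F4 = F3 ∪ {above(d), above(f), linked(d), linked(f), ready(d,d)}  (21 atoms)
goal ⊆ F4  ⇒  h_max = 4

4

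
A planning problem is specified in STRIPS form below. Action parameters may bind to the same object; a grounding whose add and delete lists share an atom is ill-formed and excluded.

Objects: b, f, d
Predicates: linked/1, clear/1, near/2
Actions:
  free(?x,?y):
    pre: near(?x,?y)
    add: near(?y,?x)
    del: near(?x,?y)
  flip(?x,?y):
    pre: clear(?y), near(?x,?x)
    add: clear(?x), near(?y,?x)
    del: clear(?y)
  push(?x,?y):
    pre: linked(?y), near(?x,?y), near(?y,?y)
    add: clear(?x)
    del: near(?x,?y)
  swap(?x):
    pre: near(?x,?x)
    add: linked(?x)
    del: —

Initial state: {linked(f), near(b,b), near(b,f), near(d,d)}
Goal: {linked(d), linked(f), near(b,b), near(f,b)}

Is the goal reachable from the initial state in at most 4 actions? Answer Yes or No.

Yes

1. free(b,f)  →  {linked(f), near(b,b), near(d,d), near(f,b)}
2. swap(d)  →  {linked(d), linked(f), near(b,b), near(d,d), near(f,b)}
optimal plan length = 2; 2 ≤ 4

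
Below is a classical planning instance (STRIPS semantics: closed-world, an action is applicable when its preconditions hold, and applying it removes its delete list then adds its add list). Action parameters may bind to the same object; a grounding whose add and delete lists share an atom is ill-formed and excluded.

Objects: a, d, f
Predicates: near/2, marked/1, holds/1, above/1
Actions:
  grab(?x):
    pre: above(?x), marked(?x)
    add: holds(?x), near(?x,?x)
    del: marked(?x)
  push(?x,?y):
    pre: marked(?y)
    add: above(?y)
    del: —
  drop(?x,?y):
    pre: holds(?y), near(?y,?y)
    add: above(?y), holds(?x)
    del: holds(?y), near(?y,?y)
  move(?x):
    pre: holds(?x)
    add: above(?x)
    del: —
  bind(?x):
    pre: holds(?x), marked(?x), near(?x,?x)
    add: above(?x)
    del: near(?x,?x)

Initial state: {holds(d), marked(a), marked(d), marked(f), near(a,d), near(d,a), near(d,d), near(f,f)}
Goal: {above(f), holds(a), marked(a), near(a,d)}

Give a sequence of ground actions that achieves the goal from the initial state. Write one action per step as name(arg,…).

push(a,f); drop(a,d)

1. push(a,f)  →  {above(f), holds(d), marked(a), marked(d), marked(f), near(a,d), near(d,a), near(d,d), near(f,f)}
2. drop(a,d)  →  {above(d), above(f), holds(a), marked(a), marked(d), marked(f), near(a,d), near(d,a), near(f,f)}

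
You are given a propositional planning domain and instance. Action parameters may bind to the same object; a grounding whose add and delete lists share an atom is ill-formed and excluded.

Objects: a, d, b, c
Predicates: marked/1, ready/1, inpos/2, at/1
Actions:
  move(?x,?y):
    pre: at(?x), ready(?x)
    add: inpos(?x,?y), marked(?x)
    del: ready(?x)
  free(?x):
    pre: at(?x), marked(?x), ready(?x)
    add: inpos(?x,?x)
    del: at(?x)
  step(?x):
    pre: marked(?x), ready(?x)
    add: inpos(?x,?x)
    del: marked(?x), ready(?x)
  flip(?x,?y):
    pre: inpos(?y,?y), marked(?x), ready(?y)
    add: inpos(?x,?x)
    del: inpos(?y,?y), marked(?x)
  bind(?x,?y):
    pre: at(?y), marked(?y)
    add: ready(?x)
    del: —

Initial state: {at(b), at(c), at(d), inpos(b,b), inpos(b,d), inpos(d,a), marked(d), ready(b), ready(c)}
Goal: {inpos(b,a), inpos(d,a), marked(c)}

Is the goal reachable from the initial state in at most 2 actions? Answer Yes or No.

Yes

1. move(b,a)  →  {at(b), at(c), at(d), inpos(b,a), inpos(b,b), inpos(b,d), inpos(d,a), marked(b), marked(d), ready(c)}
2. move(c,a)  →  {at(b), at(c), at(d), inpos(b,a), inpos(b,b), inpos(b,d), inpos(c,a), inpos(d,a), marked(b), marked(c), marked(d)}
optimal plan length = 2; 2 ≤ 2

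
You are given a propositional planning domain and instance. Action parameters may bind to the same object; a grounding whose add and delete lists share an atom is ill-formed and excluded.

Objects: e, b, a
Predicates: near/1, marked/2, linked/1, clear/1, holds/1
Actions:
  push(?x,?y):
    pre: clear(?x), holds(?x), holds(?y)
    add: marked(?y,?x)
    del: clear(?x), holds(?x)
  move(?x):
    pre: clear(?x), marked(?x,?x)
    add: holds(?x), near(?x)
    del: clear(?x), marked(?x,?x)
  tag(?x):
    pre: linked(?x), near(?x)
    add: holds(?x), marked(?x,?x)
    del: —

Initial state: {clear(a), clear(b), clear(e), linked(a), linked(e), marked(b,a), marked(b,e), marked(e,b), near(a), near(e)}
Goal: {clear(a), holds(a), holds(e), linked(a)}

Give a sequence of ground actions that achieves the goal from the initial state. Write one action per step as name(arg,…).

1. tag(e)  →  {clear(a), clear(b), clear(e), holds(e), linked(a), linked(e), marked(b,a), marked(b,e), marked(e,b), marked(e,e), near(a), near(e)}
2. tag(a)  →  {clear(a), clear(b), clear(e), holds(a), holds(e), linked(a), linked(e), marked(a,a), marked(b,a), marked(b,e), marked(e,b), marked(e,e), near(a), near(e)}

tag(e); tag(a)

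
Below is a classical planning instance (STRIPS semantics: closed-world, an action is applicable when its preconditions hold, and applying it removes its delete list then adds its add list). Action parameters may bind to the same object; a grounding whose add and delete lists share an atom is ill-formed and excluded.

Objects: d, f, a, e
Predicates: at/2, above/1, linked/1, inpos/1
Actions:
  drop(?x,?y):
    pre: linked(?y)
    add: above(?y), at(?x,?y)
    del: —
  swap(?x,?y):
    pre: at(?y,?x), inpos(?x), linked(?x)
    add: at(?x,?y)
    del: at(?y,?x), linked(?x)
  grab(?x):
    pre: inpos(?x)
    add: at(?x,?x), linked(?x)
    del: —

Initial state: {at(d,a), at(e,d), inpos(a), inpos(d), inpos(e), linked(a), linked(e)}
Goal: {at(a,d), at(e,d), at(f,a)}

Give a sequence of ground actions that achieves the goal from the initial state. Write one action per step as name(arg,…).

drop(f,a); swap(a,d)

1. drop(f,a)  →  {above(a), at(d,a), at(e,d), at(f,a), inpos(a), inpos(d), inpos(e), linked(a), linked(e)}
2. swap(a,d)  →  {above(a), at(a,d), at(e,d), at(f,a), inpos(a), inpos(d), inpos(e), linked(e)}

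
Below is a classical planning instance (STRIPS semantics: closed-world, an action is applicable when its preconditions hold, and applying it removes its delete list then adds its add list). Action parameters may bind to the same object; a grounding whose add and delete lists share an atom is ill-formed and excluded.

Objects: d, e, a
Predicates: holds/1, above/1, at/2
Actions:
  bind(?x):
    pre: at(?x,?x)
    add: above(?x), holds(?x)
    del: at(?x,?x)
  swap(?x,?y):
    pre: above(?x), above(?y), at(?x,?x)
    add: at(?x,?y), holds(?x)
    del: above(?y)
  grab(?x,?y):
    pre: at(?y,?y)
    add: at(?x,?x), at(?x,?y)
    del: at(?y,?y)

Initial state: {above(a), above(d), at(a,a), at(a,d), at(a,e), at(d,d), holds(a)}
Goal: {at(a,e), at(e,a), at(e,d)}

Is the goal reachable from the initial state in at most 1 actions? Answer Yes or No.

1. grab(e,d)  →  {above(a), above(d), at(a,a), at(a,d), at(a,e), at(e,d), at(e,e), holds(a)}
2. grab(e,a)  →  {above(a), above(d), at(a,d), at(a,e), at(e,a), at(e,d), at(e,e), holds(a)}
optimal plan length = 2; 2 > 1

No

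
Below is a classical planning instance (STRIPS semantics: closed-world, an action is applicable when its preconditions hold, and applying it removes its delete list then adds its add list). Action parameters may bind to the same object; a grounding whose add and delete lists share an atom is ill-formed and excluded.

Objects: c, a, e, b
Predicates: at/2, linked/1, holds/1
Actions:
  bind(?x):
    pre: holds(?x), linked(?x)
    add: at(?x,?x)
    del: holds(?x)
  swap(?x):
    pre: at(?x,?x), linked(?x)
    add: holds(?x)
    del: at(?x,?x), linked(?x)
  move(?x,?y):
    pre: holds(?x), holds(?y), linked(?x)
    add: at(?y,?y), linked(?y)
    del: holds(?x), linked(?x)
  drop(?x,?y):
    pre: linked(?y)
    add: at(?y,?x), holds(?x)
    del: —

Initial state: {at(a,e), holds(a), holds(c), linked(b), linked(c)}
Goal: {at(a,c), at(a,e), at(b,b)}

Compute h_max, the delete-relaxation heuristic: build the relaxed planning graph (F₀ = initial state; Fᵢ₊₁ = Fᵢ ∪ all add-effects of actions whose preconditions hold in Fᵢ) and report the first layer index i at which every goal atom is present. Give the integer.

2

F0 = init (5 atoms)
F1 = F0 ∪ {at(a,a), at(b,a), at(b,b), at(b,c), at(b,e), at(c,a), at(c,b), at(c,c), at(c,e), holds(b), holds(e), linked(a)}  (17 atoms)
F2 = F1 ∪ {at(a,b), at(a,c), at(e,e), linked(e)}  (21 atoms)
goal ⊆ F2  ⇒  h_max = 2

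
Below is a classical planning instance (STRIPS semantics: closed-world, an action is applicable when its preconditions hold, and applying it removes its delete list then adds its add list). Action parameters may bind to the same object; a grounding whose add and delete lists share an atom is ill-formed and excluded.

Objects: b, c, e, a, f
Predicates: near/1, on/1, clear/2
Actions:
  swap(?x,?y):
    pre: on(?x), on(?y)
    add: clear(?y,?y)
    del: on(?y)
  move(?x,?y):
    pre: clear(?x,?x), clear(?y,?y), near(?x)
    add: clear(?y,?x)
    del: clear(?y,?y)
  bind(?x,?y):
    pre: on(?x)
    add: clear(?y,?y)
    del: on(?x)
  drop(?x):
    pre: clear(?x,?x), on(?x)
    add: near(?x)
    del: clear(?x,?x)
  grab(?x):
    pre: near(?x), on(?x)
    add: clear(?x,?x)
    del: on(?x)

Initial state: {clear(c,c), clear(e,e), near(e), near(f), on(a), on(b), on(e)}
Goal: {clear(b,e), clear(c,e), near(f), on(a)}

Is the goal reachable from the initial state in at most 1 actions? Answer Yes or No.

1. swap(b,b)  →  {clear(b,b), clear(c,c), clear(e,e), near(e), near(f), on(a), on(e)}
2. move(e,b)  →  {clear(b,e), clear(c,c), clear(e,e), near(e), near(f), on(a), on(e)}
3. move(e,c)  →  {clear(b,e), clear(c,e), clear(e,e), near(e), near(f), on(a), on(e)}
optimal plan length = 3; 3 > 1

No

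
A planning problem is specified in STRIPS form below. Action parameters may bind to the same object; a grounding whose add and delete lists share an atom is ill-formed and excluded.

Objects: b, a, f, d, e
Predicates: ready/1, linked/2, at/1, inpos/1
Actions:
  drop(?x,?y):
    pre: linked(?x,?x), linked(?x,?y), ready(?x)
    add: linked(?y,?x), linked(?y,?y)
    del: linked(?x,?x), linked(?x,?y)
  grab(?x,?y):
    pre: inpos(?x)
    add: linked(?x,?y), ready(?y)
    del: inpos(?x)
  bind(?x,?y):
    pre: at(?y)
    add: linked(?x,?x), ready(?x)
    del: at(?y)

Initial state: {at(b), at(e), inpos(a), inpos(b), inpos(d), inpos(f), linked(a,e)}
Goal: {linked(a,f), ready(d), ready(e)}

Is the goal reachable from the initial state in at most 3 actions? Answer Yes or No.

Yes

1. grab(b,d)  →  {at(b), at(e), inpos(a), inpos(d), inpos(f), linked(a,e), linked(b,d), ready(d)}
2. grab(a,f)  →  {at(b), at(e), inpos(d), inpos(f), linked(a,e), linked(a,f), linked(b,d), ready(d), ready(f)}
3. grab(f,e)  →  {at(b), at(e), inpos(d), linked(a,e), linked(a,f), linked(b,d), linked(f,e), ready(d), ready(e), ready(f)}
optimal plan length = 3; 3 ≤ 3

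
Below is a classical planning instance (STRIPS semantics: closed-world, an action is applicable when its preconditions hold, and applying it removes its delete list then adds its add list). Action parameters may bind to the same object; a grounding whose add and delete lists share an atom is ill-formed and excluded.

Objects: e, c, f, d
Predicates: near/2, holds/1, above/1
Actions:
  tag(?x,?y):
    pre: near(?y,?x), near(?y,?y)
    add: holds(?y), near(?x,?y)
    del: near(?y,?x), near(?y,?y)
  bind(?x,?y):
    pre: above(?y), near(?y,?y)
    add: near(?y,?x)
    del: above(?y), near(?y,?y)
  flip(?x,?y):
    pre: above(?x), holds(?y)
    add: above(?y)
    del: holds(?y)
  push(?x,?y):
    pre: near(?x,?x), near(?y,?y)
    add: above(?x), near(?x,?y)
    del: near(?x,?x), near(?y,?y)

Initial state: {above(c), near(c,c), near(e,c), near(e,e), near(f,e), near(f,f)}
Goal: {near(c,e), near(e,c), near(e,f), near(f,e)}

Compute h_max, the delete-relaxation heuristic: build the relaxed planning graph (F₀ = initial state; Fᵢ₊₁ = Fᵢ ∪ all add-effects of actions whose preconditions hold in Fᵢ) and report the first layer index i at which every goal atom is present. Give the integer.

F0 = init (6 atoms)
F1 = F0 ∪ {above(e), above(f), holds(e), holds(f), near(c,d), near(c,e), near(c,f), near(e,f), near(f,c)}  (15 atoms)
goal ⊆ F1  ⇒  h_max = 1

1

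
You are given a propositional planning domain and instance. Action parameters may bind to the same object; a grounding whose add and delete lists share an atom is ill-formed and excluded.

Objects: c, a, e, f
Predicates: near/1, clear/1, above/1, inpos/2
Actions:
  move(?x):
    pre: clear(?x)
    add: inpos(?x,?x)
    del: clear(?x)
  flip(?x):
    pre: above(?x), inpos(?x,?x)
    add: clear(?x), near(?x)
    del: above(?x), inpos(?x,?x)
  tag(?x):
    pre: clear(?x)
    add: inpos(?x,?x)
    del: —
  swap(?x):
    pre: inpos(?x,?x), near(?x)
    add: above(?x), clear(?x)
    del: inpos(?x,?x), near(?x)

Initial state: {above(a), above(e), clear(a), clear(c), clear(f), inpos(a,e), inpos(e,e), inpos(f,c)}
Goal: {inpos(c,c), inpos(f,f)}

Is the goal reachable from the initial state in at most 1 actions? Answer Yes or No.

1. move(c)  →  {above(a), above(e), clear(a), clear(f), inpos(a,e), inpos(c,c), inpos(e,e), inpos(f,c)}
2. move(f)  →  {above(a), above(e), clear(a), inpos(a,e), inpos(c,c), inpos(e,e), inpos(f,c), inpos(f,f)}
optimal plan length = 2; 2 > 1

No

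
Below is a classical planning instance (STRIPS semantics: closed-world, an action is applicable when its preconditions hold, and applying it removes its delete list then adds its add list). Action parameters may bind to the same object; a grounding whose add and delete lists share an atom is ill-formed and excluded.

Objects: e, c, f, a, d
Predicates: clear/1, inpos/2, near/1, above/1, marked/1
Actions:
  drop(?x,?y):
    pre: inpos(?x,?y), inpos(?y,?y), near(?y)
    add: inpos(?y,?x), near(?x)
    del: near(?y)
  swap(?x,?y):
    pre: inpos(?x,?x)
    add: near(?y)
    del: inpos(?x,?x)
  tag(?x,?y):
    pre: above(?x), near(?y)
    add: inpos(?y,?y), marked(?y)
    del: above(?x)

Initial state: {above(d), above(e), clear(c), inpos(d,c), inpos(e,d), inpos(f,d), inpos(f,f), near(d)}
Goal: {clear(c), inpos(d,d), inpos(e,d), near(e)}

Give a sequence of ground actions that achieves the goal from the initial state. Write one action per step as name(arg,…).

1. swap(f,e)  →  {above(d), above(e), clear(c), inpos(d,c), inpos(e,d), inpos(f,d), near(d), near(e)}
2. tag(e,d)  →  {above(d), clear(c), inpos(d,c), inpos(d,d), inpos(e,d), inpos(f,d), marked(d), near(d), near(e)}

swap(f,e); tag(e,d)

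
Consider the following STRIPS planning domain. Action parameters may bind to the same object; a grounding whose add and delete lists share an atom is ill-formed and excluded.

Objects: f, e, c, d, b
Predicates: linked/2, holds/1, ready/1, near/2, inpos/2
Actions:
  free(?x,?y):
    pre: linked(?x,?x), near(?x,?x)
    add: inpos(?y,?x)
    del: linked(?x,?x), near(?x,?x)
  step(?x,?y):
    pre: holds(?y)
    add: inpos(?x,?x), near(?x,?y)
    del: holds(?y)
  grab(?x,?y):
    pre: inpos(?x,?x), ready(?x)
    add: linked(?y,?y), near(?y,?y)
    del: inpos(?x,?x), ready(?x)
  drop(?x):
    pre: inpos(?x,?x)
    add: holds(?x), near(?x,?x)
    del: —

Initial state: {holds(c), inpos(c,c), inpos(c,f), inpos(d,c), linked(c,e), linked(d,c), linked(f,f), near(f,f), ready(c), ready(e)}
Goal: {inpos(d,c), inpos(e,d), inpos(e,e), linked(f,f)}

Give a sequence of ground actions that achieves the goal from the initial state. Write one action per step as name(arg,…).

1. step(e,c)  →  {inpos(c,c), inpos(c,f), inpos(d,c), inpos(e,e), linked(c,e), linked(d,c), linked(f,f), near(e,c), near(f,f), ready(c), ready(e)}
2. grab(c,d)  →  {inpos(c,f), inpos(d,c), inpos(e,e), linked(c,e), linked(d,c), linked(d,d), linked(f,f), near(d,d), near(e,c), near(f,f), ready(e)}
3. free(d,e)  →  {inpos(c,f), inpos(d,c), inpos(e,d), inpos(e,e), linked(c,e), linked(d,c), linked(f,f), near(e,c), near(f,f), ready(e)}

step(e,c); grab(c,d); free(d,e)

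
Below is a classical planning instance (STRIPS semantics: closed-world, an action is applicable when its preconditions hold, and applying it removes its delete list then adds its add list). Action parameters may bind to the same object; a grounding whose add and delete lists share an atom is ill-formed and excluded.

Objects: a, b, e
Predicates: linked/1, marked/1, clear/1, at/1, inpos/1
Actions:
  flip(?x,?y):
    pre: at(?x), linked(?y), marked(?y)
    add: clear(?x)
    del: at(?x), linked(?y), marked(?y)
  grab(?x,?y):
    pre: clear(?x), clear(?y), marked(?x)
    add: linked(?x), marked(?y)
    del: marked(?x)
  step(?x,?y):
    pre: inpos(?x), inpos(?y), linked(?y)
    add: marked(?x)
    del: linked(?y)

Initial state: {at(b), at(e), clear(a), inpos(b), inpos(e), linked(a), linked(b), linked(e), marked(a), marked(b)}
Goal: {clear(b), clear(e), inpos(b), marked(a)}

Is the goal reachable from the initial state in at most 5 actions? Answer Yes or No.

1. flip(b,a)  →  {at(e), clear(a), clear(b), inpos(b), inpos(e), linked(b), linked(e), marked(b)}
2. flip(e,b)  →  {clear(a), clear(b), clear(e), inpos(b), inpos(e), linked(e)}
3. step(b,e)  →  {clear(a), clear(b), clear(e), inpos(b), inpos(e), marked(b)}
4. grab(b,a)  →  {clear(a), clear(b), clear(e), inpos(b), inpos(e), linked(b), marked(a)}
optimal plan length = 4; 4 ≤ 5

Yes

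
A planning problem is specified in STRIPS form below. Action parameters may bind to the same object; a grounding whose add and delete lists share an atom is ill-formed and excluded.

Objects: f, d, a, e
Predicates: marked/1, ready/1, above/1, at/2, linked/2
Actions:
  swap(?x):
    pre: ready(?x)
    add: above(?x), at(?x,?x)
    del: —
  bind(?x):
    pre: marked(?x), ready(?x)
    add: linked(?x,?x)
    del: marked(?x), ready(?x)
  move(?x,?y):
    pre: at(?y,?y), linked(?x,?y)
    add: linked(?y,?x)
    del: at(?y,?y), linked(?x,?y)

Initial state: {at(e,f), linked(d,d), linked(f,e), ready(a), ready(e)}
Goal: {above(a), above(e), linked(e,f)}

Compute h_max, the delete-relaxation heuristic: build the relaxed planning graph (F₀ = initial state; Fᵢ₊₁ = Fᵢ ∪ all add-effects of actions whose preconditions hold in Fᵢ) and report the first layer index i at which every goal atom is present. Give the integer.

2

F0 = init (5 atoms)
F1 = F0 ∪ {above(a), above(e), at(a,a), at(e,e)}  (9 atoms)
F2 = F1 ∪ {linked(e,f)}  (10 atoms)
goal ⊆ F2  ⇒  h_max = 2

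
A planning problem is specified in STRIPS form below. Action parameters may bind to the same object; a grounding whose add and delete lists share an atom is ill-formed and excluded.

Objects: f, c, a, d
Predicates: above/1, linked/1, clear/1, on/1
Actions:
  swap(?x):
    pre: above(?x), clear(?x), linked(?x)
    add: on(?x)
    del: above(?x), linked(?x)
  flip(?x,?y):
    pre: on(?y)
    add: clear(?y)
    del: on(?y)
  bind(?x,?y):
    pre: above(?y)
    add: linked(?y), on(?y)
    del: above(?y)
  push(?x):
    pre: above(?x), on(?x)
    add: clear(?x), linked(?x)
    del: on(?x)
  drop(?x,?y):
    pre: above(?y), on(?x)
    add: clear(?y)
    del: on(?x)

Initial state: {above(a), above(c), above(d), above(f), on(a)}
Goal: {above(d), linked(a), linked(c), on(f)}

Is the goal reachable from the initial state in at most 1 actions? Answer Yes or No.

No

1. bind(f,f)  →  {above(a), above(c), above(d), linked(f), on(a), on(f)}
2. bind(f,c)  →  {above(a), above(d), linked(c), linked(f), on(a), on(c), on(f)}
3. bind(f,a)  →  {above(d), linked(a), linked(c), linked(f), on(a), on(c), on(f)}
optimal plan length = 3; 3 > 1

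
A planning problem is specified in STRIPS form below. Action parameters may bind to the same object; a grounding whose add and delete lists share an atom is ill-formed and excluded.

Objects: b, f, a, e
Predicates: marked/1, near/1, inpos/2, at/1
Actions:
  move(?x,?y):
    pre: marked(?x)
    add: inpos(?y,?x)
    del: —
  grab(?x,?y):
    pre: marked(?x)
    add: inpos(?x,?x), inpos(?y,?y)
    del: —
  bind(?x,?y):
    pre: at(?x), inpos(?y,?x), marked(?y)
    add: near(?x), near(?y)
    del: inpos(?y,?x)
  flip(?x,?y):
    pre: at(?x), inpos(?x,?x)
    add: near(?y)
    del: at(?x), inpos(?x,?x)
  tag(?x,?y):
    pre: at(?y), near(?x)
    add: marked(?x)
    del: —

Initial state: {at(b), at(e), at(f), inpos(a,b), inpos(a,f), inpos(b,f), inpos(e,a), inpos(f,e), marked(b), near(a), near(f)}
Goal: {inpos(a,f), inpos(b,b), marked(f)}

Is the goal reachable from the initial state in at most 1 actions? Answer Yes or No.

No

1. move(b,b)  →  {at(b), at(e), at(f), inpos(a,b), inpos(a,f), inpos(b,b), inpos(b,f), inpos(e,a), inpos(f,e), marked(b), near(a), near(f)}
2. tag(f,b)  →  {at(b), at(e), at(f), inpos(a,b), inpos(a,f), inpos(b,b), inpos(b,f), inpos(e,a), inpos(f,e), marked(b), marked(f), near(a), near(f)}
optimal plan length = 2; 2 > 1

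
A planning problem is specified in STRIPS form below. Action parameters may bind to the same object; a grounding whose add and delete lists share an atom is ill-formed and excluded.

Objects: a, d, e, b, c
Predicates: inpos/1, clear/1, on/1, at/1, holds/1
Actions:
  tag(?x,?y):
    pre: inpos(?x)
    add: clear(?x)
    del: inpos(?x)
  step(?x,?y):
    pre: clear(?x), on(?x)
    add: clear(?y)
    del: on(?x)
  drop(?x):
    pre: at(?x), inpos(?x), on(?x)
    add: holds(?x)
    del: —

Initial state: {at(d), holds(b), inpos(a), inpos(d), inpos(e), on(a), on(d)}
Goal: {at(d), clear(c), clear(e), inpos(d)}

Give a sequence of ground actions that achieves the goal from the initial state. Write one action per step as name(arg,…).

1. tag(a,a)  →  {at(d), clear(a), holds(b), inpos(d), inpos(e), on(a), on(d)}
2. tag(e,a)  →  {at(d), clear(a), clear(e), holds(b), inpos(d), on(a), on(d)}
3. step(a,c)  →  {at(d), clear(a), clear(c), clear(e), holds(b), inpos(d), on(d)}

tag(a,a); tag(e,a); step(a,c)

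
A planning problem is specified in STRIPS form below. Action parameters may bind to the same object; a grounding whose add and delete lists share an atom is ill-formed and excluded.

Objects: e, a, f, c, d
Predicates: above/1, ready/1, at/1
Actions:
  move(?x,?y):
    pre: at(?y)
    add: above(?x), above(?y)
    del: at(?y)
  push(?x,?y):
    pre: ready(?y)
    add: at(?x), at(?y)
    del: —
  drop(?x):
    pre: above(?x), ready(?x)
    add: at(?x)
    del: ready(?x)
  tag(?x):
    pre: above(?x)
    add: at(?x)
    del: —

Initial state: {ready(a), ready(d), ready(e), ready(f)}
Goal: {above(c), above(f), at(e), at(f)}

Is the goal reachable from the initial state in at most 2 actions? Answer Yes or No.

1. push(e,e)  →  {at(e), ready(a), ready(d), ready(e), ready(f)}
2. push(c,f)  →  {at(c), at(e), at(f), ready(a), ready(d), ready(e), ready(f)}
3. move(f,c)  →  {above(c), above(f), at(e), at(f), ready(a), ready(d), ready(e), ready(f)}
optimal plan length = 3; 3 > 2

No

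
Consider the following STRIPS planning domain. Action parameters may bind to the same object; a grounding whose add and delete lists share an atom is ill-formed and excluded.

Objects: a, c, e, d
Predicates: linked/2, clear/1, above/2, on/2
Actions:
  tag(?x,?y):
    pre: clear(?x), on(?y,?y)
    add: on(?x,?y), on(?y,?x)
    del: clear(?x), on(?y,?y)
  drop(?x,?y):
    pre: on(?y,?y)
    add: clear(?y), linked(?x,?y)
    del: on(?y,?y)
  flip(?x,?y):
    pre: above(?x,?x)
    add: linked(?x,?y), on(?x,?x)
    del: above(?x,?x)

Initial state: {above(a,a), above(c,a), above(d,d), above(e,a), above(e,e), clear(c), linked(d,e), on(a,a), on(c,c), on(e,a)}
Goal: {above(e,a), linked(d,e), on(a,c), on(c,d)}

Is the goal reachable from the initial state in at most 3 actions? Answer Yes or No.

No

1. tag(c,a)  →  {above(a,a), above(c,a), above(d,d), above(e,a), above(e,e), linked(d,e), on(a,c), on(c,a), on(c,c), on(e,a)}
2. drop(a,c)  →  {above(a,a), above(c,a), above(d,d), above(e,a), above(e,e), clear(c), linked(a,c), linked(d,e), on(a,c), on(c,a), on(e,a)}
3. flip(d,a)  →  {above(a,a), above(c,a), above(e,a), above(e,e), clear(c), linked(a,c), linked(d,a), linked(d,e), on(a,c), on(c,a), on(d,d), on(e,a)}
4. tag(c,d)  →  {above(a,a), above(c,a), above(e,a), above(e,e), linked(a,c), linked(d,a), linked(d,e), on(a,c), on(c,a), on(c,d), on(d,c), on(e,a)}
optimal plan length = 4; 4 > 3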